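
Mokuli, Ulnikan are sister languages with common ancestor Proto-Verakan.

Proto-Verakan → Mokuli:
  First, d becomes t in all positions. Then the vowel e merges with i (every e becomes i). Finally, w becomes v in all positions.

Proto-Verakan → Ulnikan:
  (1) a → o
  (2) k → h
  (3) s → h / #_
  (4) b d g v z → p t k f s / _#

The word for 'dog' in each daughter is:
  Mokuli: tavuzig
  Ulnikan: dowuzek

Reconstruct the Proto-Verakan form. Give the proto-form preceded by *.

Position 3: Mokuli has v, Ulnikan has w. Ulnikan preserves w here (none of its changes turn any other segment into w), so the proto-segment is *w.
Position 6: Mokuli has i, Ulnikan has e. Ulnikan preserves e here (none of its changes turn any other segment into e), so the proto-segment is *e.
Position 2: Mokuli has a, Ulnikan has o. Mokuli preserves a here (none of its changes turn any other segment into a), so the proto-segment is *a.
This points to *dawuzeg. Verify forward in each daughter:
Mokuli: *dawuzeg > tawuzeg > tawuzig > tavuzig  (by unconditioned shift, vowel merger, unconditioned shift)
Ulnikan: *dawuzeg > dowuzeg > dowuzek  (by vowel merger, final devoicing)
No other proto-form is consistent with every reflex, so the reconstruction is *dawuzeg.

*dawuzeg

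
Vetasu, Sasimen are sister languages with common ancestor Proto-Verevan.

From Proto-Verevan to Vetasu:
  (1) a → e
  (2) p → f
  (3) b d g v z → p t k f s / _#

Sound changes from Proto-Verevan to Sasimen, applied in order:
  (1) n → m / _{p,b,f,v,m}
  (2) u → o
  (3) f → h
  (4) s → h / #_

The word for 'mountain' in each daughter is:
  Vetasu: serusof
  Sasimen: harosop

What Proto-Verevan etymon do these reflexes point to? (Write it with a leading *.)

Position 7: Vetasu has f, Sasimen has p. Sasimen preserves p here (none of its changes turn any other segment into p), so the proto-segment is *p.
Position 4: Vetasu has u, Sasimen has o. Vetasu preserves u here (none of its changes turn any other segment into u), so the proto-segment is *u.
Position 1: Vetasu has s, Sasimen has h. Taking the neighbouring segments as reconstructed: Vetasu s can only go back to *s; Sasimen h could go back to *f or *s or *h — the one source consistent with every daughter is *s.
Verify the candidate proto-form against each daughter:
Vetasu: *sarusop
  sarusop → serusop   [vowel merger]
  serusop → serusof   [unconditioned shift]
  serusof (rule 3 does not apply)
  giving Vetasu serusof.
Sasimen: *sarusop > sarosop > harosop  (by vowel merger, debuccalisation)
*sarusop is the unique common source.

*sarusop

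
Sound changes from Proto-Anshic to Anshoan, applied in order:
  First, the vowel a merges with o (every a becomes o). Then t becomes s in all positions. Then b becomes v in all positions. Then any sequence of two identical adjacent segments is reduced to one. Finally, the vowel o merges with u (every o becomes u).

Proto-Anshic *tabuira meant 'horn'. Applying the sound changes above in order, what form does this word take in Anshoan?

Anshoan: *tabuira > tobuiro > sobuiro > sovuiro > suvuiru  (by vowel merger, unconditioned shift, unconditioned shift, vowel merger)

suvuiru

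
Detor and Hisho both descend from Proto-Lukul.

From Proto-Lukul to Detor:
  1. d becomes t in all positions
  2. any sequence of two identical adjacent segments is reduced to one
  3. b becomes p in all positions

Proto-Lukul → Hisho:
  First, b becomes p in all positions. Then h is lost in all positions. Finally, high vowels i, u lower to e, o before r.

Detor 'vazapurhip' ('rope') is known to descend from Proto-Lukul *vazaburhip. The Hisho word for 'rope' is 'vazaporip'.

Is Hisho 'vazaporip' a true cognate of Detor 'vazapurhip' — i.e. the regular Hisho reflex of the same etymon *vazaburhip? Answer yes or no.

Derive the expected Hisho reflex of *vazaburhip:
Hisho: *vazaburhip
  vazaburhip → vazapurhip   [unconditioned shift]
  vazapurhip → vazapurip   [h-loss]
  vazapurip → vazaporip   [pre-rhotic lowering]
  giving Hisho vazaporip.
Hisho 'vazaporip' matches the regular reflex exactly, so the pair is cognate.

yes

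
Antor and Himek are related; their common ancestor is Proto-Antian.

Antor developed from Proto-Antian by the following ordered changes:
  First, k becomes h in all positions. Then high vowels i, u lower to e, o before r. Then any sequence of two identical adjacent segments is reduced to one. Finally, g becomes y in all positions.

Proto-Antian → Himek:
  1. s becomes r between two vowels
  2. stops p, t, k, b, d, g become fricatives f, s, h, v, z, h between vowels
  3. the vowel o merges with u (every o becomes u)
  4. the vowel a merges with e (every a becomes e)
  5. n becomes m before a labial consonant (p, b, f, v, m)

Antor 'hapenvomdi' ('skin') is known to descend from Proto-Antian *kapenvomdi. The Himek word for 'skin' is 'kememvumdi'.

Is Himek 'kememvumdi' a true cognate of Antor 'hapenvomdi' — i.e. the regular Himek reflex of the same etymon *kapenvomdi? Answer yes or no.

no

Derive the expected Himek reflex of *kapenvomdi:
Himek: *kapenvomdi
  kapenvomdi (rule 1 does not apply)
  kapenvomdi → kafenvomdi   [intervocalic lenition]
  kafenvomdi → kafenvumdi   [vowel merger]
  kafenvumdi → kefenvumdi   [vowel merger]
  kefenvumdi → kefemvumdi   [nasal place assimilation]
  giving Himek kefemvumdi.
The regular Himek reflex would be 'kefemvumdi', but the attested form is 'kememvumdi'. The correspondence is irregular, so they are not cognates (the Himek form has a different source).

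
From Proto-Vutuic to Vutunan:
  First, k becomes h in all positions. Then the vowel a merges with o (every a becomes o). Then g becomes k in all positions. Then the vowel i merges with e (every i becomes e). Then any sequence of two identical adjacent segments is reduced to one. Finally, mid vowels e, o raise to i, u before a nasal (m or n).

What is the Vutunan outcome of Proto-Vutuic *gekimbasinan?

kehimbosinun

Vutunan: *gekimbasinan
  gekimbasinan → gehimbasinan   [unconditioned shift]
  gehimbasinan → gehimbosinon   [vowel merger]
  gehimbosinon → kehimbosinon   [unconditioned shift]
  kehimbosinon → kehembosenon   [vowel merger]
  kehembosenon (rule 5 does not apply)
  kehembosenon → kehimbosinun   [pre-nasal raising]
  giving Vutunan kehimbosinun.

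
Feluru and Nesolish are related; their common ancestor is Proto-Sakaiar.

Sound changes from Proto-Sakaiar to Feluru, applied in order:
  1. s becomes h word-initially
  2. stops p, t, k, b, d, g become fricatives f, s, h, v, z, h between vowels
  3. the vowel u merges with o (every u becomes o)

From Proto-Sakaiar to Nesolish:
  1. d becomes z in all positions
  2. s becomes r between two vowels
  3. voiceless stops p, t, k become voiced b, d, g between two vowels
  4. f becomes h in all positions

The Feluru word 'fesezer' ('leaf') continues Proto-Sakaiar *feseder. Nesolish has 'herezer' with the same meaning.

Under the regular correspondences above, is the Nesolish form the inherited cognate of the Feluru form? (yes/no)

yes

Derive the expected Nesolish reflex of *feseder:
Nesolish: *feseder
  feseder → fesezer   [unconditioned shift]
  fesezer → ferezer   [rhotacism]
  ferezer (rule 3 does not apply)
  ferezer → herezer   [unconditioned shift]
  giving Nesolish herezer.
Nesolish 'herezer' matches the regular reflex exactly, so the pair is cognate.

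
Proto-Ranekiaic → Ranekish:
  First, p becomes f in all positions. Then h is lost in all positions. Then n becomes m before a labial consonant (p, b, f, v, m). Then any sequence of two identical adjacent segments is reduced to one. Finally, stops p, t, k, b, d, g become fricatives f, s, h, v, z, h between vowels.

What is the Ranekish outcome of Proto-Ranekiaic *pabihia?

Ranekish: *pabihia > fabihia > fabiia > fabia > favia  (by unconditioned shift, h-loss, degemination, intervocalic lenition)

favia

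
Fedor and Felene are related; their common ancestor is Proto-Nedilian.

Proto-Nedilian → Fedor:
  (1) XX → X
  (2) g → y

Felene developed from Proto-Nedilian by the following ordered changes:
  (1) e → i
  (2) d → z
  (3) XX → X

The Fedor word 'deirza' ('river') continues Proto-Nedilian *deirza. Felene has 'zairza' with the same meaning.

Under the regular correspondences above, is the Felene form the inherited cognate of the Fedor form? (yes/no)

no

Derive the expected Felene reflex of *deirza:
Felene: *deirza
  deirza → diirza   [vowel merger]
  diirza → ziirza   [unconditioned shift]
  ziirza → zirza   [degemination]
  giving Felene zirza.
The regular Felene reflex would be 'zirza', but the attested form is 'zairza'. The correspondence is irregular, so they are not cognates (the Felene form has a different source).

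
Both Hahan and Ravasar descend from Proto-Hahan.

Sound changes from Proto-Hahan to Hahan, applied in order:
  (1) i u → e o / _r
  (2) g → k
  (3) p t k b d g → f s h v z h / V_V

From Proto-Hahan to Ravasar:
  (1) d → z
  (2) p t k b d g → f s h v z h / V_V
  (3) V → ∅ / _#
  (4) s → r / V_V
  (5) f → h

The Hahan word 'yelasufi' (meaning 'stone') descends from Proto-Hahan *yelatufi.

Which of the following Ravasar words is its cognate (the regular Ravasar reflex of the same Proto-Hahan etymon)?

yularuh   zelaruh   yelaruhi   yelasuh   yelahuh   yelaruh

Ravasar: *yelatufi
  yelatufi (rule 1 does not apply)
  yelatufi → yelasufi   [intervocalic lenition]
  yelasufi → yelasuf   [apocope]
  yelasuf → yelaruf   [rhotacism]
  yelaruf → yelaruh   [unconditioned shift]
  giving Ravasar yelaruh.
The other candidates each miss or misapply at least one Ravasar change.

yelaruh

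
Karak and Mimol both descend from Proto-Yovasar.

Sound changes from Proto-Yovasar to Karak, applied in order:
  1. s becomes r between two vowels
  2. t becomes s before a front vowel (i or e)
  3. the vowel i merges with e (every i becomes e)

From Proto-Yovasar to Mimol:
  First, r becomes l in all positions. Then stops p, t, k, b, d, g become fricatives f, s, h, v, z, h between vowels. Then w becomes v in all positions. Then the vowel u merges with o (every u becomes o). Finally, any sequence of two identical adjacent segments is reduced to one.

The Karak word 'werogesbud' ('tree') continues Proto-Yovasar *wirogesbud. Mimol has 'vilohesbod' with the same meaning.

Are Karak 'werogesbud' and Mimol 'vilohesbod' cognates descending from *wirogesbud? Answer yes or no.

Derive the expected Mimol reflex of *wirogesbud:
Mimol: start from *wirogesbud.
  rule 1 (unconditioned shift): wirogesbud → wilogesbud
  rule 2 (intervocalic lenition): wilogesbud → wilohesbud
  rule 3 (unconditioned shift): wilohesbud → vilohesbud
  rule 4 (vowel merger): vilohesbud → vilohesbod
  rule 5: no change — vilohesbod
  ⇒ Mimol vilohesbod
Mimol 'vilohesbod' matches the regular reflex exactly, so the pair is cognate.

yes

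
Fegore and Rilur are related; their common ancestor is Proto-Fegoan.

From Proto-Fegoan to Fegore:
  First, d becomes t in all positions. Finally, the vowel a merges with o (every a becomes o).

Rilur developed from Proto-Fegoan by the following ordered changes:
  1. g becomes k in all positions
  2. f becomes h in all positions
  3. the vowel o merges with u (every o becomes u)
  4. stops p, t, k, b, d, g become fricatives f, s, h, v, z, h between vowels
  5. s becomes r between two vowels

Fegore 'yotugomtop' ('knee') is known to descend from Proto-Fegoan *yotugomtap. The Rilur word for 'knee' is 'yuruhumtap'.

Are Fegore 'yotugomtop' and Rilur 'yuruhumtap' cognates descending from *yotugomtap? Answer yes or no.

Derive the expected Rilur reflex of *yotugomtap:
Rilur: *yotugomtap > yotukomtap > yutukumtap > yusuhumtap > yuruhumtap  (by unconditioned shift, vowel merger, intervocalic lenition, rhotacism)
Rilur 'yuruhumtap' matches the regular reflex exactly, so the pair is cognate.

yes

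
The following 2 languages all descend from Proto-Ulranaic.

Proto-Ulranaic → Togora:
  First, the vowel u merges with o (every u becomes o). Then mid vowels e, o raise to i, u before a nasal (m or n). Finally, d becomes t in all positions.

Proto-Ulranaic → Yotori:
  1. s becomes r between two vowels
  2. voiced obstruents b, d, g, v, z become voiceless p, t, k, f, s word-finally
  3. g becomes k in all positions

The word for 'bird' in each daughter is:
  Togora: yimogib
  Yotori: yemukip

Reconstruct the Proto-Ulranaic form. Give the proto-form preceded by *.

*yemugib

Position 7: Togora has b, Yotori has p. Togora preserves b here (none of its changes turn any other segment into b), so the proto-segment is *b.
Position 5: Togora has g, Yotori has k. Togora preserves g here (none of its changes turn any other segment into g), so the proto-segment is *g.
Position 2: Togora has i, Yotori has e. Yotori preserves e here (none of its changes turn any other segment into e), so the proto-segment is *e.
This points to *yemugib. Verify forward in each daughter:
Togora: *yemugib
  yemugib → yemogib   [vowel merger]
  yemogib → yimogib   [pre-nasal raising]
  yimogib (rule 3 does not apply)
  giving Togora yimogib.
Yotori: *yemugib > yemugip > yemukip  (by final devoicing, unconditioned shift)
Only *yemugib yields all of Togora yimogib, Yotori yemukip.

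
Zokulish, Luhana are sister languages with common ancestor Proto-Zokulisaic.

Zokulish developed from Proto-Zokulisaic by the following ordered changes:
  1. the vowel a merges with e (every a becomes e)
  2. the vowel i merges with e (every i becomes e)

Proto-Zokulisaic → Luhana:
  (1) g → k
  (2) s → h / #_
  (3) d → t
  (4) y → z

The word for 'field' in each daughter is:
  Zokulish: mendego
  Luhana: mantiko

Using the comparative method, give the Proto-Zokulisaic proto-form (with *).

Position 2: Zokulish has e, Luhana has a. Luhana preserves a here (none of its changes turn any other segment into a), so the proto-segment is *a.
Position 5: Zokulish has e, Luhana has i. Luhana preserves i here (none of its changes turn any other segment into i), so the proto-segment is *i.
Position 6: Zokulish has g, Luhana has k. Zokulish preserves g here (none of its changes turn any other segment into g), so the proto-segment is *g.
Continuing position by position gives *mandigo; check it forward:
Zokulish: *mandigo
  mandigo → mendigo   [vowel merger]
  mendigo → mendego   [vowel merger]
  giving Zokulish mendego.
Luhana: start from *mandigo.
  rule 1 (unconditioned shift): mandigo → mandiko
  rule 2: no change — mandiko
  rule 3 (unconditioned shift): mandiko → mantiko
  rule 4: no change — mantiko
  ⇒ Luhana mantiko
No other proto-form is consistent with every reflex, so the reconstruction is *mandigo.

*mandigo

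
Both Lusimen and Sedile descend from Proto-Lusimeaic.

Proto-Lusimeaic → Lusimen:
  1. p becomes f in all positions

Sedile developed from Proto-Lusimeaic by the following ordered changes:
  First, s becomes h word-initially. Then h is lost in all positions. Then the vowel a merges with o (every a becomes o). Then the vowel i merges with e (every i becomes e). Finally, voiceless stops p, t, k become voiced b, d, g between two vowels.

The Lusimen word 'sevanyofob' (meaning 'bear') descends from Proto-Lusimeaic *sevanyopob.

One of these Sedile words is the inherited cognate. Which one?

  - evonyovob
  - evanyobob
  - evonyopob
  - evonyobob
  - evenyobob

evonyobob

Sedile: *sevanyopob
  sevanyopob → hevanyopob   [debuccalisation]
  hevanyopob → evanyopob   [h-loss]
  evanyopob → evonyopob   [vowel merger]
  evonyopob (rule 4 does not apply)
  evonyopob → evonyobob   [intervocalic voicing]
  giving Sedile evonyobob.
The other candidates each miss or misapply at least one Sedile change.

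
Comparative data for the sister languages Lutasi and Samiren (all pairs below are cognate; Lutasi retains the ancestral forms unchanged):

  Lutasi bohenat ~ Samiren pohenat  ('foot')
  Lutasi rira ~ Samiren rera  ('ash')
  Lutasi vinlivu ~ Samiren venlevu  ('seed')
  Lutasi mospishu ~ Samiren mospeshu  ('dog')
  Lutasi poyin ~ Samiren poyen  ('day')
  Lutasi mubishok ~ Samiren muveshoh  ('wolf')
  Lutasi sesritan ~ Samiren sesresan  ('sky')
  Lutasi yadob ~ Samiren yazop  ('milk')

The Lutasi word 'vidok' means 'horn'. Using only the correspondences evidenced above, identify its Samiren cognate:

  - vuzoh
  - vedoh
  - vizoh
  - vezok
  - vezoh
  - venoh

mospishu ~ mospeshu, mubishok ~ muveshoh — Lutasi i corresponds to Samiren e after a consonant, before a consonant other than r, m, n, p, b, f, v.
yadob ~ yazop — Lutasi d corresponds to Samiren z between vowels (before a back vowel).
mubishok ~ muveshoh — Lutasi k corresponds to Samiren h word-finally.
Applying these to Lutasi 'vidok':
  vidok → vedok   (i→e after a consonant, before a consonant other than r, m, n, p, b, f, v)
  vedok → vezok   (d→z between vowels (before a back vowel))
  vezok → vezoh   (k→h word-finally)
So the Samiren cognate is 'vezoh'.

vezoh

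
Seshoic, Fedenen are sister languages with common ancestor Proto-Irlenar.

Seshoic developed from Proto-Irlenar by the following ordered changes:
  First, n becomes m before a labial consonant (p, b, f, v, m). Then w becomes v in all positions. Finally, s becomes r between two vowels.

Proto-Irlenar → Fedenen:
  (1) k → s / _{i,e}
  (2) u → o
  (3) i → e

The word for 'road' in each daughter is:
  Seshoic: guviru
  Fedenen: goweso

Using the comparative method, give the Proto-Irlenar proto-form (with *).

*guwisu

Position 6: Seshoic has u, Fedenen has o. Seshoic preserves u here (none of its changes turn any other segment into u), so the proto-segment is *u.
Position 3: Seshoic has v, Fedenen has w. Fedenen preserves w here (none of its changes turn any other segment into w), so the proto-segment is *w.
This points to *guwisu. Verify forward in each daughter:
Seshoic: *guwisu > guvisu > guviru  (by unconditioned shift, rhotacism)
Fedenen: start from *guwisu.
  rule 1: no change — guwisu
  rule 2 (vowel merger): guwisu → gowiso
  rule 3 (vowel merger): gowiso → goweso
  ⇒ Fedenen goweso
*guwisu is the unique common source.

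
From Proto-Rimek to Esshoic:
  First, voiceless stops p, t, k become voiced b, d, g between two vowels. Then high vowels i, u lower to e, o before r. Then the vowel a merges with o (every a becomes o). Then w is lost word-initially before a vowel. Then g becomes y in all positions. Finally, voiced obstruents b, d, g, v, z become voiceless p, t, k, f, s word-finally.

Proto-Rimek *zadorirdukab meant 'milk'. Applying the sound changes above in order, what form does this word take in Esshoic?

zodorerduyop

Esshoic: *zadorirdukab
  zadorirdukab → zadorirdugab   [intervocalic voicing]
  zadorirdugab → zadorerdugab   [pre-rhotic lowering]
  zadorerdugab → zodorerdugob   [vowel merger]
  zodorerdugob (rule 4 does not apply)
  zodorerdugob → zodorerduyob   [unconditioned shift]
  zodorerduyob → zodorerduyop   [final devoicing]
  giving Esshoic zodorerduyop.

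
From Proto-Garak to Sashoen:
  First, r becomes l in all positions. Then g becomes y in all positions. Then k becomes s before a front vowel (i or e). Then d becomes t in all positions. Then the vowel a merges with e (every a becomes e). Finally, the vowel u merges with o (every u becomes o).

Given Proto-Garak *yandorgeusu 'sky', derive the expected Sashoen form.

Sashoen: start from *yandorgeusu.
  rule 1 (unconditioned shift): yandorgeusu → yandolgeusu
  rule 2 (unconditioned shift): yandolgeusu → yandolyeusu
  rule 3: no change — yandolyeusu
  rule 4 (unconditioned shift): yandolyeusu → yantolyeusu
  rule 5 (vowel merger): yantolyeusu → yentolyeusu
  rule 6 (vowel merger): yentolyeusu → yentolyeoso
  ⇒ Sashoen yentolyeoso

yentolyeoso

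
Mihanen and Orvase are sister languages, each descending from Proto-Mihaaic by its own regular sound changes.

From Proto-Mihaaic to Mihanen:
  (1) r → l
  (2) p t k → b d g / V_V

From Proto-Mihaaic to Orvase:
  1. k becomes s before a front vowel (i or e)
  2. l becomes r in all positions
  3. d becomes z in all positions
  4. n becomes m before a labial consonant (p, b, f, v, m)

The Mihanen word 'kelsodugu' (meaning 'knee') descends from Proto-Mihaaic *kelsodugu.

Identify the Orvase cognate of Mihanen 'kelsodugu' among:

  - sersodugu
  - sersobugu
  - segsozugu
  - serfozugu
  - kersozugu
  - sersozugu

Orvase: start from *kelsodugu.
  rule 1 (palatalisation): kelsodugu → selsodugu
  rule 2 (unconditioned shift): selsodugu → sersodugu
  rule 3 (unconditioned shift): sersodugu → sersozugu
  rule 4: no change — sersozugu
  ⇒ Orvase sersozugu

sersozugu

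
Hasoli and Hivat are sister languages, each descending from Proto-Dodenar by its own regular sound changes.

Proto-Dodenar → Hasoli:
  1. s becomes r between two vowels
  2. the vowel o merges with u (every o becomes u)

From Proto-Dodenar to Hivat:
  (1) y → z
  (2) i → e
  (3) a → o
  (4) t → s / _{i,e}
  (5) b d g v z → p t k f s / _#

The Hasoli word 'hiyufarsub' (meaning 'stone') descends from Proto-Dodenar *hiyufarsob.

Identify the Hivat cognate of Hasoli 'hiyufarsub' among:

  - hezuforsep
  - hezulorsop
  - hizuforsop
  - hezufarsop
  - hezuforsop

Hivat: start from *hiyufarsob.
  rule 1 (unconditioned shift): hiyufarsob → hizufarsob
  rule 2 (vowel merger): hizufarsob → hezufarsob
  rule 3 (vowel merger): hezufarsob → hezuforsob
  rule 4: no change — hezuforsob
  rule 5 (final devoicing): hezuforsob → hezuforsop
  ⇒ Hivat hezuforsop

hezuforsop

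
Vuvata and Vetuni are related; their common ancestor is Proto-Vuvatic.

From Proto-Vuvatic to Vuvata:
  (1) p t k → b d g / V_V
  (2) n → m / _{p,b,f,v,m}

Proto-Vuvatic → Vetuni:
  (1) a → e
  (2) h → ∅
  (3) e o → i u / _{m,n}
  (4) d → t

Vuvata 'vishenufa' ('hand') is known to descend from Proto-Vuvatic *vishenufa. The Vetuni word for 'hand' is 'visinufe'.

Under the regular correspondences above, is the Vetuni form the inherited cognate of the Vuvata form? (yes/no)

yes

Derive the expected Vetuni reflex of *vishenufa:
Vetuni: *vishenufa
  vishenufa → vishenufe   [vowel merger]
  vishenufe → visenufe   [h-loss]
  visenufe → visinufe   [pre-nasal raising]
  visinufe (rule 4 does not apply)
  giving Vetuni visinufe.
Vetuni 'visinufe' matches the regular reflex exactly, so the pair is cognate.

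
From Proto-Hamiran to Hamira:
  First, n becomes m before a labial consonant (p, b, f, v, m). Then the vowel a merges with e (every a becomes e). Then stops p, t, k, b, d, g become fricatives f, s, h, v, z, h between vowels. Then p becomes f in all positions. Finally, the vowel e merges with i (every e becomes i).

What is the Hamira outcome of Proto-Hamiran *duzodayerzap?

duzoziyirzif

Hamira: *duzodayerzap
  duzodayerzap (rule 1 does not apply)
  duzodayerzap → duzodeyerzep   [vowel merger]
  duzodeyerzep → duzozeyerzep   [intervocalic lenition]
  duzozeyerzep → duzozeyerzef   [unconditioned shift]
  duzozeyerzef → duzoziyirzif   [vowel merger]
  giving Hamira duzoziyirzif.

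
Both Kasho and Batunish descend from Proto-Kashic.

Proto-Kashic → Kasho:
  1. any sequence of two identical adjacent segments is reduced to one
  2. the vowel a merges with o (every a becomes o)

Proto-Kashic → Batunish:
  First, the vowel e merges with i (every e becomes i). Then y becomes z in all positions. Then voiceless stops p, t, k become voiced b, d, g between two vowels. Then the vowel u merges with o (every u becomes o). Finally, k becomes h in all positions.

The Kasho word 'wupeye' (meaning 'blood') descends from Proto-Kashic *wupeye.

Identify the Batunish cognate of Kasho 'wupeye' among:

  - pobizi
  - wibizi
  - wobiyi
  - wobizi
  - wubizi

wobizi

Batunish: start from *wupeye.
  rule 1 (vowel merger): wupeye → wupiyi
  rule 2 (unconditioned shift): wupiyi → wupizi
  rule 3 (intervocalic voicing): wupizi → wubizi
  rule 4 (vowel merger): wubizi → wobizi
  rule 5: no change — wobizi
  ⇒ Batunish wobizi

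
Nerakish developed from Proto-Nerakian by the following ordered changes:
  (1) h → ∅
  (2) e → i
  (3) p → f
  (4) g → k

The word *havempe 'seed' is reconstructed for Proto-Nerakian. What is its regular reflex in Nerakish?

Nerakish: *havempe
  havempe → avempe   [h-loss]
  avempe → avimpi   [vowel merger]
  avimpi → avimfi   [unconditioned shift]
  avimfi (rule 4 does not apply)
  giving Nerakish avimfi.

avimfi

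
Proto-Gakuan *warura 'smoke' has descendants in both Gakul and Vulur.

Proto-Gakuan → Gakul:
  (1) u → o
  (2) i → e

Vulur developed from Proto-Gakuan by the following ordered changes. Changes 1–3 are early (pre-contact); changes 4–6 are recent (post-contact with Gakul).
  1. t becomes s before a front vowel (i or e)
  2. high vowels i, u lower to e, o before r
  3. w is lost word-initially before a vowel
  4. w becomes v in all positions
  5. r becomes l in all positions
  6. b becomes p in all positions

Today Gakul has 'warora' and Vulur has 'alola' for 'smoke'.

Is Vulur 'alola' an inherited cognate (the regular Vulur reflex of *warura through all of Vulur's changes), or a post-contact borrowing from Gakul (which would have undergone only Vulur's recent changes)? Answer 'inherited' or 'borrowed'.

If inherited, *warura would pass through all of Vulur's changes:
Vulur: start from *warura.
  rule 1: no change — warura
  rule 2 (pre-rhotic lowering): warura → warora
  rule 3 (glide loss): warora → arora
  rule 4: no change — arora
  rule 5 (unconditioned shift): arora → alola
  rule 6: no change — alola
  ⇒ Vulur alola
If borrowed from Gakul 'warora' after the early changes, it would undergo only the recent ones:
  rule 4 (unconditioned shift): warora → varora
  rule 5 (unconditioned shift): varora → valola
  rule 6 (unconditioned shift): no change (valola)
  ⇒ as a loan: valola
Vulur 'alola' matches the inherited outcome exactly, so it is an inherited cognate, not a loan.

inherited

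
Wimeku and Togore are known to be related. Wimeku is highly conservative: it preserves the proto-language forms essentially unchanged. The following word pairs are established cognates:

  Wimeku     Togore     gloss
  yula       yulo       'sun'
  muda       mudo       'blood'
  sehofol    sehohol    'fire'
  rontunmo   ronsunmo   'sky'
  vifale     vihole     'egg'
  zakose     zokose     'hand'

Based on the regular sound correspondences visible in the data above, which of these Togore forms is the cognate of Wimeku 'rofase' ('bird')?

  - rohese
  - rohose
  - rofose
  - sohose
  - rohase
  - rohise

rohose

vifale ~ vihole — Wimeku f corresponds to Togore h between vowels (before a back vowel).
vifale ~ vihole, zakose ~ zokose — Wimeku a corresponds to Togore o after a consonant, before a consonant other than r, m, n, p, b, f, v.
Applying these to Wimeku 'rofase':
  rofase → rohase   (f→h between vowels (before a back vowel))
  rohase → rohose   (a→o after a consonant, before a consonant other than r, m, n, p, b, f, v)
So the Togore cognate is 'rohose'.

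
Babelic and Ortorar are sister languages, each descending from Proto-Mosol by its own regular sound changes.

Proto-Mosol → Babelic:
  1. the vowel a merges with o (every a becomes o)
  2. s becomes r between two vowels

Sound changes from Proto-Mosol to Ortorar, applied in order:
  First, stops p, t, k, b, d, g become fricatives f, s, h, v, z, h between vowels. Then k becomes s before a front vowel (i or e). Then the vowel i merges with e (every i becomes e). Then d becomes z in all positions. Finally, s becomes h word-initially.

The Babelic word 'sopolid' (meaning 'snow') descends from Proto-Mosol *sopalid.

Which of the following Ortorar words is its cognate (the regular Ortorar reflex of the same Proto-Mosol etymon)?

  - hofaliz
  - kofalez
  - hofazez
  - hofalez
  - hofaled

Ortorar: *sopalid > sofalid > sofaled > sofalez > hofalez  (by intervocalic lenition, vowel merger, unconditioned shift, debuccalisation)
Only 'hofalez' matches the regular Ortorar development of *sopalid.

hofalez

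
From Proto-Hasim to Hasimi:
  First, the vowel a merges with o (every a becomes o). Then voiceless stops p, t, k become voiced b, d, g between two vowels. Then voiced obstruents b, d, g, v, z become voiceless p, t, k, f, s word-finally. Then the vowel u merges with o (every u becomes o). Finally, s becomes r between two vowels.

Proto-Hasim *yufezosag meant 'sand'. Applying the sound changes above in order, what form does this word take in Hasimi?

yofezorok

Hasimi: start from *yufezosag.
  rule 1 (vowel merger): yufezosag → yufezosog
  rule 2: no change — yufezosog
  rule 3 (final devoicing): yufezosog → yufezosok
  rule 4 (vowel merger): yufezosok → yofezosok
  rule 5 (rhotacism): yofezosok → yofezorok
  ⇒ Hasimi yofezorok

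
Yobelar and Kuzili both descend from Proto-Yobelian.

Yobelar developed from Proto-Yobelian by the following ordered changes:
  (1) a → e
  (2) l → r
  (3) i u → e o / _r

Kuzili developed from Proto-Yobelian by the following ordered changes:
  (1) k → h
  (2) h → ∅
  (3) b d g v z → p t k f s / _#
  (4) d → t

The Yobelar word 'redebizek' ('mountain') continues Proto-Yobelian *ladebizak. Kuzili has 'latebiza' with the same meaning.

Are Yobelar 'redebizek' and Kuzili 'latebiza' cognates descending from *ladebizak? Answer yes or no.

yes

Derive the expected Kuzili reflex of *ladebizak:
Kuzili: *ladebizak
  ladebizak → ladebizah   [unconditioned shift]
  ladebizah → ladebiza   [h-loss]
  ladebiza (rule 3 does not apply)
  ladebiza → latebiza   [unconditioned shift]
  giving Kuzili latebiza.
Kuzili 'latebiza' matches the regular reflex exactly, so the pair is cognate.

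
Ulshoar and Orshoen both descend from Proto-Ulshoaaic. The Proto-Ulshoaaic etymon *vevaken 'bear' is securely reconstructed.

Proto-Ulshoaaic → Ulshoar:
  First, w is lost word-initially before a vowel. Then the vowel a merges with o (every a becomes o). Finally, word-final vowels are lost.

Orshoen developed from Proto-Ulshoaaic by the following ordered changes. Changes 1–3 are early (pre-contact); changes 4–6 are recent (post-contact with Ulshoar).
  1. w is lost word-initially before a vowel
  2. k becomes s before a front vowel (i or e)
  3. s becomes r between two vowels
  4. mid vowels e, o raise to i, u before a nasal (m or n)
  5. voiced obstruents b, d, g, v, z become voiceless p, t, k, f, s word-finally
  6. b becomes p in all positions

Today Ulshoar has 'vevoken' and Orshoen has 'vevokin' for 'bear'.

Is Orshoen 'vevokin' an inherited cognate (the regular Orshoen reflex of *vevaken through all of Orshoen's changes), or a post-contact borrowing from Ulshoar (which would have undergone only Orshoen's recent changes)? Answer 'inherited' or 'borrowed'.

borrowed

If inherited, *vevaken would pass through all of Orshoen's changes:
Orshoen: *vevaken > vevasen > vevaren > vevarin  (by palatalisation, rhotacism, pre-nasal raising)
If borrowed from Ulshoar 'vevoken' after the early changes, it would undergo only the recent ones:
  rule 4 (pre-nasal raising): vevoken → vevokin
  rule 5 (final devoicing): no change (vevokin)
  rule 6 (unconditioned shift): no change (vevokin)
  ⇒ as a loan: vevokin
Orshoen 'vevokin' matches the loan outcome 'vevokin', not the inherited 'vevarin' — it skipped the early Orshoen changes, so it was borrowed from Ulshoar.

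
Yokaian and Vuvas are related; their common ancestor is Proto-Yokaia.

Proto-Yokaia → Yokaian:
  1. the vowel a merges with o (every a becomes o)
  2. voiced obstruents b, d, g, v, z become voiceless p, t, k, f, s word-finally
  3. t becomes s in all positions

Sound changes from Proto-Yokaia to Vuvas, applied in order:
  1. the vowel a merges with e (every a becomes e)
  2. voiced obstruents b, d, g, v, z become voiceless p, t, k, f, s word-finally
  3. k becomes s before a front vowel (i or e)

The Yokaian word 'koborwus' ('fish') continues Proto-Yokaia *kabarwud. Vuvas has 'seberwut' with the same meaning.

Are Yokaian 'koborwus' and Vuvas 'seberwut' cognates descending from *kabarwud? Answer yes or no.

Derive the expected Vuvas reflex of *kabarwud:
Vuvas: *kabarwud > keberwud > keberwut > seberwut  (by vowel merger, final devoicing, palatalisation)
Vuvas 'seberwut' matches the regular reflex exactly, so the pair is cognate.

yes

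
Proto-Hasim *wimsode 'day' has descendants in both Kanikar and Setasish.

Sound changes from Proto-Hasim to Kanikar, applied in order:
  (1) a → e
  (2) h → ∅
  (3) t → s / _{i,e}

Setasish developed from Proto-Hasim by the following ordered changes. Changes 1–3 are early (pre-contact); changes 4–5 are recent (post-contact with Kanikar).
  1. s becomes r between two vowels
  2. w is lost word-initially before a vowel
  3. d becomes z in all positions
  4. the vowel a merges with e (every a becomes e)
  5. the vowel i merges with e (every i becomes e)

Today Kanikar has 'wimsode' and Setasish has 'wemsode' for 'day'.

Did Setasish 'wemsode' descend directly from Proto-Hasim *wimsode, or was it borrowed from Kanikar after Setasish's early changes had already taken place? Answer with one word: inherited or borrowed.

borrowed

If inherited, *wimsode would pass through all of Setasish's changes:
Setasish: *wimsode > imsode > imsoze > emsoze  (by glide loss, unconditioned shift, vowel merger)
If borrowed from Kanikar 'wimsode' after the early changes, it would undergo only the recent ones:
  rule 4 (vowel merger): no change (wimsode)
  rule 5 (vowel merger): wimsode → wemsode
  ⇒ as a loan: wemsode
Setasish 'wemsode' matches the loan outcome 'wemsode', not the inherited 'emsoze' — it skipped the early Setasish changes, so it was borrowed from Kanikar.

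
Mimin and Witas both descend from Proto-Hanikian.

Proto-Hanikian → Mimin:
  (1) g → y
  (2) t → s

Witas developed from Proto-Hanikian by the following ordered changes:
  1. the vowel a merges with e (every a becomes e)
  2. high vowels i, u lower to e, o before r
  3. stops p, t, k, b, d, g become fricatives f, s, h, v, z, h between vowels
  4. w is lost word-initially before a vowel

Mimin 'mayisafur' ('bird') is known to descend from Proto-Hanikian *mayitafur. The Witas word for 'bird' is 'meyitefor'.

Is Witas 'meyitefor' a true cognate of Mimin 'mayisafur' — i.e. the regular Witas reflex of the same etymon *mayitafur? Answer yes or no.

Derive the expected Witas reflex of *mayitafur:
Witas: *mayitafur > meyitefur > meyitefor > meyisefor  (by vowel merger, pre-rhotic lowering, intervocalic lenition)
The regular Witas reflex would be 'meyisefor', but the attested form is 'meyitefor'. The correspondence is irregular, so they are not cognates (the Witas form has a different source).

no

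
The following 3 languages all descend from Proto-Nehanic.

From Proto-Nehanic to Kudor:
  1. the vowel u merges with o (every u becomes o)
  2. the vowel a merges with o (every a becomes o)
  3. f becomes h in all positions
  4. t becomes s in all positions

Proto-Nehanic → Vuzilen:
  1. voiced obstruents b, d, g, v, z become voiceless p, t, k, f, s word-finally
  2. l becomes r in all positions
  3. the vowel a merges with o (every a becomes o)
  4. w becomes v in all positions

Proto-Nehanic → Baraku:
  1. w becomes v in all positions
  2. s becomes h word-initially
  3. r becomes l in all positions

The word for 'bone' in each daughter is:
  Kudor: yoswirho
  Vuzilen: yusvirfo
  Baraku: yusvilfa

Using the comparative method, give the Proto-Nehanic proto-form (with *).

*yuswirfa

Position 2: Kudor has o, Vuzilen has u, Baraku has u. Vuzilen preserves u here (none of its changes turn any other segment into u), so the proto-segment is *u.
Position 4: Kudor has w, Vuzilen has v, Baraku has v. Kudor preserves w here (none of its changes turn any other segment into w), so the proto-segment is *w.
This points to *yuswirfa. Verify forward in each daughter:
Kudor: *yuswirfa > yoswirfa > yoswirfo > yoswirho  (by vowel merger, vowel merger, unconditioned shift)
Vuzilen: start from *yuswirfa.
  rule 1: no change — yuswirfa
  rule 2: no change — yuswirfa
  rule 3 (vowel merger): yuswirfa → yuswirfo
  rule 4 (unconditioned shift): yuswirfo → yusvirfo
  ⇒ Vuzilen yusvirfo
Baraku: *yuswirfa
  yuswirfa → yusvirfa   [unconditioned shift]
  yusvirfa (rule 2 does not apply)
  yusvirfa → yusvilfa   [unconditioned shift]
  giving Baraku yusvilfa.
No other proto-form is consistent with every reflex, so the reconstruction is *yuswirfa.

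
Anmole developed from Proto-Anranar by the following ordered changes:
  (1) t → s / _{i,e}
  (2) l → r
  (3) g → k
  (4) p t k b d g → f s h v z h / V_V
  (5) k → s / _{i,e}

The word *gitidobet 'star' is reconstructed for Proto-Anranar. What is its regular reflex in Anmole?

sisizovet

Anmole: *gitidobet
  gitidobet → gisidobet   [palatalisation]
  gisidobet (rule 2 does not apply)
  gisidobet → kisidobet   [unconditioned shift]
  kisidobet → kisizovet   [intervocalic lenition]
  kisizovet → sisizovet   [palatalisation]
  giving Anmole sisizovet.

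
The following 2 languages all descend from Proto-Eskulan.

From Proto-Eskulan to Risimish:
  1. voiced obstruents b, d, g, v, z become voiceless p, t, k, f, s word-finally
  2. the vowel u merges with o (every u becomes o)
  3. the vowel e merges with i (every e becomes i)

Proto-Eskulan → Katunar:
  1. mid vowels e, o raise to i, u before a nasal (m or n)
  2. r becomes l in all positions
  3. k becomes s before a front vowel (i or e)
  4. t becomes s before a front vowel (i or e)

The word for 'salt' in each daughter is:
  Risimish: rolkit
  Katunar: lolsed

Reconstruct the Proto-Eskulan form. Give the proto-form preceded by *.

*rolked

Position 4: Risimish has k, Katunar has s. Taking the neighbouring segments as reconstructed: Risimish k can only go back to *k; Katunar s could go back to *t or *k or *s — the one source consistent with every daughter is *k.
Position 6: Risimish has t, Katunar has d. Katunar preserves d here (none of its changes turn any other segment into d), so the proto-segment is *d.
Continuing position by position gives *rolked; check it forward:
Risimish: *rolked
  rolked → rolket   [final devoicing]
  rolket (rule 2 does not apply)
  rolket → rolkit   [vowel merger]
  giving Risimish rolkit.
Katunar: start from *rolked.
  rule 1: no change — rolked
  rule 2 (unconditioned shift): rolked → lolked
  rule 3 (palatalisation): lolked → lolsed
  rule 4: no change — lolsed
  ⇒ Katunar lolsed
*rolked is the unique common source.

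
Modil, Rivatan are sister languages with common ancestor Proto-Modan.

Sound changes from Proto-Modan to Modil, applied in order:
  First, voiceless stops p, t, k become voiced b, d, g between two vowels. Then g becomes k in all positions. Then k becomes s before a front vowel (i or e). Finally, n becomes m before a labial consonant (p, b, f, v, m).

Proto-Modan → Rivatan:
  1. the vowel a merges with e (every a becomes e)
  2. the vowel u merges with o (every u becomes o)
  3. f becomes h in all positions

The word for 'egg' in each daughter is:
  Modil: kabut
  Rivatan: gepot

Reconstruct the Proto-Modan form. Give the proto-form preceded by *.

*gaput

Position 3: Modil has b, Rivatan has p. Rivatan preserves p here (none of its changes turn any other segment into p), so the proto-segment is *p.
Position 1: Modil has k, Rivatan has g. Rivatan preserves g here (none of its changes turn any other segment into g), so the proto-segment is *g.
Position 4: Modil has u, Rivatan has o. Modil preserves u here (none of its changes turn any other segment into u), so the proto-segment is *u.
This points to *gaput. Verify forward in each daughter:
Modil: *gaput > gabut > kabut  (by intervocalic voicing, unconditioned shift)
Rivatan: *gaput
  gaput → geput   [vowel merger]
  geput → gepot   [vowel merger]
  gepot (rule 3 does not apply)
  giving Rivatan gepot.
No other proto-form is consistent with every reflex, so the reconstruction is *gaput.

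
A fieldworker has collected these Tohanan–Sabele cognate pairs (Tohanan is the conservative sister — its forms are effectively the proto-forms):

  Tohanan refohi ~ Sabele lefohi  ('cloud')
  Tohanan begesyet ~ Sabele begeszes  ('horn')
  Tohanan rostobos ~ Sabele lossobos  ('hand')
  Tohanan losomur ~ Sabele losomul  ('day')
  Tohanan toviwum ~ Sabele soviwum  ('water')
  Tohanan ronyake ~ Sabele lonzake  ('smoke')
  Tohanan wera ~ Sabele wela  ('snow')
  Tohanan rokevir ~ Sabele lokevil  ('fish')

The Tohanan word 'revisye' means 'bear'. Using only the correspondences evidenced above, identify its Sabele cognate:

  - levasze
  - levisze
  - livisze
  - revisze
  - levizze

levisze

refohi ~ lefohi — Tohanan r corresponds to Sabele l word-initially before a front vowel.
begesyet ~ begeszes — Tohanan y corresponds to Sabele z after a consonant, before a front vowel.
Applying these to Tohanan 'revisye':
  revisye → levisye   (r→l word-initially before a front vowel)
  levisye → levisze   (y→z after a consonant, before a front vowel)
So the Sabele cognate is 'levisze'.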